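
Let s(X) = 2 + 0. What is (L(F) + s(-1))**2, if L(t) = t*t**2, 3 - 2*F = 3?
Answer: 4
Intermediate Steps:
s(X) = 2
F = 0 (F = 3/2 - 1/2*3 = 3/2 - 3/2 = 0)
L(t) = t**3
(L(F) + s(-1))**2 = (0**3 + 2)**2 = (0 + 2)**2 = 2**2 = 4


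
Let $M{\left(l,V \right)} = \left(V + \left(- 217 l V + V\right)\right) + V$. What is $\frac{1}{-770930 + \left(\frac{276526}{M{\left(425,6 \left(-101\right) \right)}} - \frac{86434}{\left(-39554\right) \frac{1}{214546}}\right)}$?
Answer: $- \frac{552633971682}{166951179162678697} \approx -3.3102 \cdot 10^{-6}$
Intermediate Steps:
$M{\left(l,V \right)} = 3 V - 217 V l$ ($M{\left(l,V \right)} = \left(V - \left(- V + 217 V l\right)\right) + V = \left(2 V - 217 V l\right) + V = 3 V - 217 V l$)
$\frac{1}{-770930 + \left(\frac{276526}{M{\left(425,6 \left(-101\right) \right)}} - \frac{86434}{\left(-39554\right) \frac{1}{214546}}\right)} = \frac{1}{-770930 + \left(\frac{276526}{6 \left(-101\right) \left(3 - 92225\right)} - \frac{86434}{\left(-39554\right) \frac{1}{214546}}\right)} = \frac{1}{-770930 + \left(\frac{276526}{\left(-606\right) \left(3 - 92225\right)} - \frac{86434}{\left(-39554\right) \frac{1}{214546}}\right)} = \frac{1}{-770930 + \left(\frac{276526}{\left(-606\right) \left(-92222\right)} - \frac{86434}{- \frac{19777}{107273}}\right)} = \frac{1}{-770930 + \left(\frac{276526}{55886532} - - \frac{9272034482}{19777}\right)} = \frac{1}{-770930 + \left(276526 \cdot \frac{1}{55886532} + \frac{9272034482}{19777}\right)} = \frac{1}{-770930 + \left(\frac{138263}{27943266} + \frac{9272034482}{19777}\right)} = \frac{1}{-770930 + \frac{259090928626125563}{552633971682}} = \frac{1}{- \frac{166951179162678697}{552633971682}} = - \frac{552633971682}{166951179162678697}$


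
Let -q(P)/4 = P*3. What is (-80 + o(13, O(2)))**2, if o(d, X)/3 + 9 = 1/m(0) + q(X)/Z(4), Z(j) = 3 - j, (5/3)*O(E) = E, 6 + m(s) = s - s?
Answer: 413449/100 ≈ 4134.5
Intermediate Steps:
m(s) = -6 (m(s) = -6 + (s - s) = -6 + 0 = -6)
O(E) = 3*E/5
q(P) = -12*P (q(P) = -4*P*3 = -12*P)
o(d, X) = -55/2 + 36*X (o(d, X) = -27 + 3*(1/(-6) + (-12*X)/(3 - 1*4)) = -27 + 3*(1*(-1/6) + (-12*X)/(3 - 4)) = -27 + 3*(-1/6 - 12*X/(-1)) = -27 + 3*(-1/6 - 12*X*(-1)) = -27 + 3*(-1/6 + 12*X) = -27 + (-1/2 + 36*X) = -55/2 + 36*X)
(-80 + o(13, O(2)))**2 = (-80 + (-55/2 + 36*((3/5)*2)))**2 = (-80 + (-55/2 + 36*(6/5)))**2 = (-80 + (-55/2 + 216/5))**2 = (-80 + 157/10)**2 = (-643/10)**2 = 413449/100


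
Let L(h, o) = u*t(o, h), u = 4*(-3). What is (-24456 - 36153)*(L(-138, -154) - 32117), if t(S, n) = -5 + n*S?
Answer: 17399692329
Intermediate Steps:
u = -12
t(S, n) = -5 + S*n
L(h, o) = 60 - 12*h*o (L(h, o) = -12*(-5 + o*h) = -12*(-5 + h*o) = 60 - 12*h*o)
(-24456 - 36153)*(L(-138, -154) - 32117) = (-24456 - 36153)*((60 - 12*(-138)*(-154)) - 32117) = -60609*((60 - 255024) - 32117) = -60609*(-254964 - 32117) = -60609*(-287081) = 17399692329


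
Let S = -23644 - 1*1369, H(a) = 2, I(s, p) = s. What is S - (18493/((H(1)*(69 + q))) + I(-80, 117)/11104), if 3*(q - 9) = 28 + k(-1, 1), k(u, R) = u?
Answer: -758325775/30189 ≈ -25119.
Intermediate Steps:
q = 18 (q = 9 + (28 - 1)/3 = 9 + (⅓)*27 = 9 + 9 = 18)
S = -25013 (S = -23644 - 1369 = -25013)
S - (18493/((H(1)*(69 + q))) + I(-80, 117)/11104) = -25013 - (18493/((2*(69 + 18))) - 80/11104) = -25013 - (18493/((2*87)) - 80*1/11104) = -25013 - (18493/174 - 5/694) = -25013 - 1*3208318/30189 = -25013 - 3208318/30189 = -758325775/30189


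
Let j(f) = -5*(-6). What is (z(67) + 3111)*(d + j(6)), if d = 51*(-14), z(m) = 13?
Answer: -2136816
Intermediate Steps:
j(f) = 30
d = -714
(z(67) + 3111)*(d + j(6)) = (13 + 3111)*(-714 + 30) = 3124*(-684) = -2136816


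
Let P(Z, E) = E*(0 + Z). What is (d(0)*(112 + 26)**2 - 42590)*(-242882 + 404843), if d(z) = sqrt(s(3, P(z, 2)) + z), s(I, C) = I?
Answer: -6897918990 + 3084385284*sqrt(3) ≈ -1.5556e+9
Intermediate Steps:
P(Z, E) = E*Z
d(z) = sqrt(3 + z)
(d(0)*(112 + 26)**2 - 42590)*(-242882 + 404843) = (sqrt(3 + 0)*(112 + 26)**2 - 42590)*(-242882 + 404843) = (sqrt(3)*138**2 - 42590)*161961 = (sqrt(3)*19044 - 42590)*161961 = (19044*sqrt(3) - 42590)*161961 = (-42590 + 19044*sqrt(3))*161961 = -6897918990 + 3084385284*sqrt(3)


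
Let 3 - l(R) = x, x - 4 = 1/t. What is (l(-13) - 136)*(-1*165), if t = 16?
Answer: 361845/16 ≈ 22615.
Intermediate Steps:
x = 65/16 (x = 4 + 1/16 = 65/16 ≈ 4.0625)
l(R) = -17/16 (l(R) = 3 - 1*65/16 = 3 - 65/16 = -17/16)
(l(-13) - 136)*(-1*165) = (-17/16 - 136)*(-1*165) = -2193/16*(-165) = 361845/16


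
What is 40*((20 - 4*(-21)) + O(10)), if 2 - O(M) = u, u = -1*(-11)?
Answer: 3800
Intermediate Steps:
u = 11
O(M) = -9 (O(M) = 2 - 1*11 = 2 - 11 = -9)
40*((20 - 4*(-21)) + O(10)) = 40*((20 - 4*(-21)) - 9) = 40*((20 + 84) - 9) = 40*(104 - 9) = 40*95 = 3800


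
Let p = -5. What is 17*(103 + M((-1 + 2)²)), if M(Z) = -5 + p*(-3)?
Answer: 1921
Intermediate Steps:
M(Z) = 10 (M(Z) = -5 - 5*(-3) = -5 + 15 = 10)
17*(103 + M((-1 + 2)²)) = 17*(103 + 10) = 17*113 = 1921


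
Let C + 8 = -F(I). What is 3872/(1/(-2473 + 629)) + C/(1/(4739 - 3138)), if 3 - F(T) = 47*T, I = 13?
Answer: -6179368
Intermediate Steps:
F(T) = 3 - 47*T
C = 600 (C = -8 - (3 - 47*13) = -8 - (3 - 611) = -8 - 1*(-608) = -8 + 608 = 600)
3872/(1/(-2473 + 629)) + C/(1/(4739 - 3138)) = 3872/(1/(-2473 + 629)) + 600/(1/(4739 - 3138)) = 3872/(1/(-1844)) + 600/(1/1601) = 3872/(-1/1844) + 600/(1/1601) = 3872*(-1844) + 600*1601 = -7139968 + 960600 = -6179368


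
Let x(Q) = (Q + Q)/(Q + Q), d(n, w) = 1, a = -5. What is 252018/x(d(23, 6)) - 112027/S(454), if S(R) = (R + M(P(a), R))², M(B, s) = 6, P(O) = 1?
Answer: 53326896773/211600 ≈ 2.5202e+5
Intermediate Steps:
x(Q) = 1 (x(Q) = (2*Q)/((2*Q)) = (2*Q)*(1/(2*Q)) = 1)
S(R) = (6 + R)² (S(R) = (R + 6)² = (6 + R)²)
252018/x(d(23, 6)) - 112027/S(454) = 252018/1 - 112027/(6 + 454)² = 252018*1 - 112027/(460²) = 252018 - 112027/211600 = 53326896773/211600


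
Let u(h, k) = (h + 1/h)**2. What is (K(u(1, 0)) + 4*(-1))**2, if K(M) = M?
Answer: 0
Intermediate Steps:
(K(u(1, 0)) + 4*(-1))**2 = ((1 + 1**2)**2/1**2 + 4*(-1))**2 = (1*(1 + 1)**2 - 4)**2 = (1*2**2 - 4)**2 = (1*4 - 4)**2 = (4 - 4)**2 = 0**2 = 0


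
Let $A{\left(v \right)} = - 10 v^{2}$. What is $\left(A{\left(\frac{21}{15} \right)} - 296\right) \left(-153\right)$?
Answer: $\frac{241434}{5} \approx 48287.0$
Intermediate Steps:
$\left(A{\left(\frac{21}{15} \right)} - 296\right) \left(-153\right) = \left(- 10 \left(\frac{21}{15}\right)^{2} - 296\right) \left(-153\right) = \left(- 10 \left(21 \cdot \frac{1}{15}\right)^{2} - 296\right) \left(-153\right) = \left(- 10 \left(\frac{7}{5}\right)^{2} - 296\right) \left(-153\right) = \left(\left(-10\right) \frac{49}{25} - 296\right) \left(-153\right) = \left(- \frac{98}{5} - 296\right) \left(-153\right) = \left(- \frac{1578}{5}\right) \left(-153\right) = \frac{241434}{5}$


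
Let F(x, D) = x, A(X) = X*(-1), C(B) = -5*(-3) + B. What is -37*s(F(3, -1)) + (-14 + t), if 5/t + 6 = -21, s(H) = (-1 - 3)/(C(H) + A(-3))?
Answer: -1349/189 ≈ -7.1376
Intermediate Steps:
C(B) = 15 + B
A(X) = -X
s(H) = -4/(18 + H) (s(H) = (-1 - 3)/((15 + H) - 1*(-3)) = -4/((15 + H) + 3) = -4/(18 + H))
t = -5/27 (t = 5/(-6 - 21) = 5/(-27) = 5*(-1/27) = -5/27 ≈ -0.18519)
-37*s(F(3, -1)) + (-14 + t) = -(-148)/(18 + 3) + (-14 - 5/27) = -(-148)/21 - 383/27 = -37*(-4/21) - 383/27 = 148/21 - 383/27 = -1349/189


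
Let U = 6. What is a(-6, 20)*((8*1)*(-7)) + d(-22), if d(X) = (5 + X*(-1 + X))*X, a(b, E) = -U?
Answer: -10906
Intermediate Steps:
a(b, E) = -6 (a(b, E) = -1*6 = -6)
d(X) = X*(5 + X*(-1 + X))
a(-6, 20)*((8*1)*(-7)) + d(-22) = -6*8*1*(-7) - 22*(5 + (-22)**2 - 1*(-22)) = -48*(-7) - 22*(5 + 484 + 22) = -6*(-56) - 22*511 = 336 - 11242 = -10906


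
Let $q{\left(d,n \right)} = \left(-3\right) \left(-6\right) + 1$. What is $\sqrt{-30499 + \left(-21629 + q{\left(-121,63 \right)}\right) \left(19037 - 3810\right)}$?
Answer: $i \sqrt{329085969} \approx 18141.0 i$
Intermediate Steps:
$q{\left(d,n \right)} = 19$ ($q{\left(d,n \right)} = 18 + 1 = 19$)
$\sqrt{-30499 + \left(-21629 + q{\left(-121,63 \right)}\right) \left(19037 - 3810\right)} = \sqrt{-30499 + \left(-21629 + 19\right) \left(19037 - 3810\right)} = \sqrt{-30499 - 329055470} = \sqrt{-329085969} = i \sqrt{329085969}$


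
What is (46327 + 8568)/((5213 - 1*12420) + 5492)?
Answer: -10979/343 ≈ -32.009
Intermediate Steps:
(46327 + 8568)/((5213 - 1*12420) + 5492) = 54895/((5213 - 12420) + 5492) = 54895/(-7207 + 5492) = 54895/(-1715) = 54895*(-1/1715) = -10979/343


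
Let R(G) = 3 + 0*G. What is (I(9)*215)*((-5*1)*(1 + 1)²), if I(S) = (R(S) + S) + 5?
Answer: -73100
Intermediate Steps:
R(G) = 3 (R(G) = 3 + 0 = 3)
I(S) = 8 + S (I(S) = (3 + S) + 5 = 8 + S)
(I(9)*215)*((-5*1)*(1 + 1)²) = ((8 + 9)*215)*((-5*1)*(1 + 1)²) = (17*215)*(-5*2²) = 3655*(-5*4) = 3655*(-20) = -73100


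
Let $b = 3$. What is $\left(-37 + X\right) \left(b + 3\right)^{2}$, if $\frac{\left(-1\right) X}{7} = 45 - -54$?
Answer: $-26280$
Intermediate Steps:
$X = -693$ ($X = - 7 \left(45 - -54\right) = - 7 \left(45 + 54\right) = \left(-7\right) 99 = -693$)
$\left(-37 + X\right) \left(b + 3\right)^{2} = \left(-37 - 693\right) \left(3 + 3\right)^{2} = - 730 \cdot 6^{2} = \left(-730\right) 36 = -26280$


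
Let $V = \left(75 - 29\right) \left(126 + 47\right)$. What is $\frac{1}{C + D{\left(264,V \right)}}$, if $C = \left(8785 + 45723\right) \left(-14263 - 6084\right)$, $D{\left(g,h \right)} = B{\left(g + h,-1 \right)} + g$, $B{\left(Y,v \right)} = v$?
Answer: $- \frac{1}{1109074013} \approx -9.0165 \cdot 10^{-10}$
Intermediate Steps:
$V = 7958$ ($V = 46 \cdot 173 = 7958$)
$D{\left(g,h \right)} = -1 + g$
$C = -1109074276$ ($C = 54508 \left(-20347\right) = -1109074276$)
$\frac{1}{C + D{\left(264,V \right)}} = \frac{1}{-1109074276 + \left(-1 + 264\right)} = \frac{1}{-1109074276 + 263} = \frac{1}{-1109074013} = - \frac{1}{1109074013}$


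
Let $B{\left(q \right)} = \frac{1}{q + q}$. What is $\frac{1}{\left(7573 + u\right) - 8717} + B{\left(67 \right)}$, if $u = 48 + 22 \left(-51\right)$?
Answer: $\frac{521}{74303} \approx 0.0070118$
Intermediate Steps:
$B{\left(q \right)} = \frac{1}{2 q}$
$u = -1074$ ($u = 48 - 1122 = -1074$)
$\frac{1}{\left(7573 + u\right) - 8717} + B{\left(67 \right)} = \frac{1}{\left(7573 - 1074\right) - 8717} + \frac{1}{2 \cdot 67} = \frac{1}{6499 - 8717} + \frac{1}{2} \cdot \frac{1}{67} = \frac{1}{-2218} + \frac{1}{134} = - \frac{1}{2218} + \frac{1}{134} = \frac{521}{74303}$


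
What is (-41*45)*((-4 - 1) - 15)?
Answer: 36900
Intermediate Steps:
(-41*45)*((-4 - 1) - 15) = -1845*(-5 - 15) = -1845*(-20) = 36900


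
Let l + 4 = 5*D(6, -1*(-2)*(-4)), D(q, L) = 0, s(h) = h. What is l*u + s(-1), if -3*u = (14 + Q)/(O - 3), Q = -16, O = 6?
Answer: -17/9 ≈ -1.8889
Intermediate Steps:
u = 2/9 (u = -(14 - 16)/(3*(6 - 3)) = -(-2)/(3*3) = -1/3*(-2/3) = 2/9 ≈ 0.22222)
l = -4 (l = -4 + 5*0 = -4 + 0 = -4)
l*u + s(-1) = -4*2/9 - 1 = -8/9 - 1 = -17/9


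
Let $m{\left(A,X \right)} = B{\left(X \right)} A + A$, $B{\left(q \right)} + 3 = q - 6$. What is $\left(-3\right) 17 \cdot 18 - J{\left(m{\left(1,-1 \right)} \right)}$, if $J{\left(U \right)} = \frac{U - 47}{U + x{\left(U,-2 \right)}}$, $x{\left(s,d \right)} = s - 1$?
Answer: $- \frac{17498}{19} \approx -920.95$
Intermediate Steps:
$B{\left(q \right)} = -9 + q$ ($B{\left(q \right)} = -3 + \left(q - 6\right) = -3 + \left(-6 + q\right) = -9 + q$)
$x{\left(s,d \right)} = -1 + s$ ($x{\left(s,d \right)} = s - 1 = -1 + s$)
$m{\left(A,X \right)} = A + A \left(-9 + X\right)$ ($m{\left(A,X \right)} = \left(-9 + X\right) A + A = A \left(-9 + X\right) + A = A + A \left(-9 + X\right)$)
$J{\left(U \right)} = \frac{-47 + U}{-1 + 2 U}$ ($J{\left(U \right)} = \frac{U - 47}{U + \left(-1 + U\right)} = \frac{-47 + U}{-1 + 2 U}$)
$\left(-3\right) 17 \cdot 18 - J{\left(m{\left(1,-1 \right)} \right)} = \left(-3\right) 17 \cdot 18 - \frac{-47 + 1 \left(-8 - 1\right)}{-1 + 2 \cdot 1 \left(-8 - 1\right)} = \left(-51\right) 18 - \frac{-47 + 1 \left(-9\right)}{-1 + 2 \cdot 1 \left(-9\right)} = -918 - \frac{-47 - 9}{-1 + 2 \left(-9\right)} = -918 - \frac{1}{-1 - 18} \left(-56\right) = -918 - \frac{1}{-19} \left(-56\right) = -918 - \left(- \frac{1}{19}\right) \left(-56\right) = -918 - \frac{56}{19} = - \frac{17498}{19}$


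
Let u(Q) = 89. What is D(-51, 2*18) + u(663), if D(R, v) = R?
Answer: 38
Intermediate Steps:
D(-51, 2*18) + u(663) = -51 + 89 = 38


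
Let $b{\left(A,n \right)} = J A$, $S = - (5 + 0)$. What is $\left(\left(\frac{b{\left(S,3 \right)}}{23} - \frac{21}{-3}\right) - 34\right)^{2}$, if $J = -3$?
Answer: $\frac{367236}{529} \approx 694.21$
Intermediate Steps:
$S = -5$ ($S = \left(-1\right) 5 = -5$)
$b{\left(A,n \right)} = - 3 A$
$\left(\left(\frac{b{\left(S,3 \right)}}{23} - \frac{21}{-3}\right) - 34\right)^{2} = \left(\left(\frac{\left(-3\right) \left(-5\right)}{23} - \frac{21}{-3}\right) - 34\right)^{2} = \left(\left(15 \cdot \frac{1}{23} - -7\right) - 34\right)^{2} = \left(\left(\frac{15}{23} + 7\right) - 34\right)^{2} = \left(\frac{176}{23} - 34\right)^{2} = \left(- \frac{606}{23}\right)^{2} = \frac{367236}{529}$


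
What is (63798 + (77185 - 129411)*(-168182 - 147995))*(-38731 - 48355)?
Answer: -1438027064846800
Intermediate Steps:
(63798 + (77185 - 129411)*(-168182 - 147995))*(-38731 - 48355) = (63798 - 52226*(-316177))*(-87086) = (63798 + 16512660002)*(-87086) = 16512723800*(-87086) = -1438027064846800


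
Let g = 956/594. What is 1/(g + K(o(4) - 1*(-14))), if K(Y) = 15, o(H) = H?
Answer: 297/4933 ≈ 0.060207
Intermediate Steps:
g = 478/297 (g = 956*(1/594) = 478/297 ≈ 1.6094)
1/(g + K(o(4) - 1*(-14))) = 1/(478/297 + 15) = 1/(4933/297) = 297/4933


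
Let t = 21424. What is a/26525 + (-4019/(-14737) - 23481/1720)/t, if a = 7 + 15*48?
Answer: 77160088078759/2880868787804800 ≈ 0.026784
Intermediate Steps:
a = 727 (a = 7 + 720 = 727)
a/26525 + (-4019/(-14737) - 23481/1720)/t = 727/26525 + (-4019/(-14737) - 23481/1720)/21424 = 727*(1/26525) + (-4019*(-1/14737) - 23481*1/1720)*(1/21424) = 727/26525 + (4019/14737 - 23481/1720)*(1/21424) = 727/26525 - 339126817/25347640*1/21424 = 727/26525 - 339126817/543047839360 = 77160088078759/2880868787804800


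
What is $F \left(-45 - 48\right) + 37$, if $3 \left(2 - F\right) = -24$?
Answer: $-893$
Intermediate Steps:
$F = 10$ ($F = 2 - -8 = 2 + 8 = 10$)
$F \left(-45 - 48\right) + 37 = 10 \left(-45 - 48\right) + 37 = 10 \left(-93\right) + 37 = -930 + 37 = -893$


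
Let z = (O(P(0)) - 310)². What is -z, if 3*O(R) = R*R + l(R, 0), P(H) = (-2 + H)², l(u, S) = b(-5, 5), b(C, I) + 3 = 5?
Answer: -92416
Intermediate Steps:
b(C, I) = 2 (b(C, I) = -3 + 5 = 2)
l(u, S) = 2
O(R) = ⅔ + R²/3 (O(R) = (R*R + 2)/3 = (R² + 2)/3 = (2 + R²)/3 = ⅔ + R²/3)
z = 92416 (z = ((⅔ + ((-2 + 0)²)²/3) - 310)² = ((⅔ + ((-2)²)²/3) - 310)² = ((⅔ + (⅓)*4²) - 310)² = ((⅔ + (⅓)*16) - 310)² = ((⅔ + 16/3) - 310)² = (6 - 310)² = (-304)² = 92416)
-z = -1*92416 = -92416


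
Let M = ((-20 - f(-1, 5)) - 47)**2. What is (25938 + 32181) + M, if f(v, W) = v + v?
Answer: 62344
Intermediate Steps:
f(v, W) = 2*v
M = 4225 (M = ((-20 - 2*(-1)) - 47)**2 = ((-20 - 1*(-2)) - 47)**2 = ((-20 + 2) - 47)**2 = (-18 - 47)**2 = (-65)**2 = 4225)
(25938 + 32181) + M = (25938 + 32181) + 4225 = 58119 + 4225 = 62344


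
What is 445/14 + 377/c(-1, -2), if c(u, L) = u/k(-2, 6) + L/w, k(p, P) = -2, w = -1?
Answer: 12781/70 ≈ 182.59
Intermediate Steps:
c(u, L) = -L - u/2 (c(u, L) = u/(-2) + L/(-1) = u*(-1/2) + L*(-1) = -u/2 - L = -L - u/2)
445/14 + 377/c(-1, -2) = 445/14 + 377/(-1*(-2) - 1/2*(-1)) = 445*(1/14) + 377/(2 + 1/2) = 445/14 + 377/(5/2) = 445/14 + 377*(2/5) = 445/14 + 754/5 = 12781/70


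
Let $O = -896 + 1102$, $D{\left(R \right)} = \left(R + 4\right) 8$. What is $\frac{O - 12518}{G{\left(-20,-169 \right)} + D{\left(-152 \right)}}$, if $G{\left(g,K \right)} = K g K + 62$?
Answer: $\frac{6156}{286171} \approx 0.021512$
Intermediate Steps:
$D{\left(R \right)} = 32 + 8 R$ ($D{\left(R \right)} = \left(4 + R\right) 8 = 32 + 8 R$)
$G{\left(g,K \right)} = 62 + g K^{2}$ ($G{\left(g,K \right)} = g K^{2} + 62 = 62 + g K^{2}$)
$O = 206$
$\frac{O - 12518}{G{\left(-20,-169 \right)} + D{\left(-152 \right)}} = \frac{206 - 12518}{\left(62 - 20 \left(-169\right)^{2}\right) + \left(32 + 8 \left(-152\right)\right)} = - \frac{12312}{\left(62 - 571220\right) + \left(32 - 1216\right)} = - \frac{12312}{\left(62 - 571220\right) - 1184} = - \frac{12312}{-571158 - 1184} = - \frac{12312}{-572342} = \left(-12312\right) \left(- \frac{1}{572342}\right) = \frac{6156}{286171}$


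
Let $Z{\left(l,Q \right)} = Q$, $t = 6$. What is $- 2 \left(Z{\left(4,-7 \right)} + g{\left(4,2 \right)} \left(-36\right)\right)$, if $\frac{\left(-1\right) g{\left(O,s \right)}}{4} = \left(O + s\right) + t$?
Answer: $-3442$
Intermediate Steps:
$g{\left(O,s \right)} = -24 - 4 O - 4 s$ ($g{\left(O,s \right)} = - 4 \left(\left(O + s\right) + 6\right) = - 4 \left(6 + O + s\right) = -24 - 4 O - 4 s$)
$- 2 \left(Z{\left(4,-7 \right)} + g{\left(4,2 \right)} \left(-36\right)\right) = - 2 \left(-7 + \left(-24 - 16 - 8\right) \left(-36\right)\right) = - 2 \left(-7 - -1728\right) = - 2 \left(-7 + 1728\right) = \left(-2\right) 1721 = -3442$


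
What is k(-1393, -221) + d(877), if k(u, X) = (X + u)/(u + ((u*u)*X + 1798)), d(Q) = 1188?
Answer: 254730262263/214419412 ≈ 1188.0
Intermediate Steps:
k(u, X) = (X + u)/(1798 + u + X*u²) (k(u, X) = (X + u)/(u + (u²*X + 1798)) = (X + u)/(u + (X*u² + 1798)) = (X + u)/(u + (1798 + X*u²)) = (X + u)/(1798 + u + X*u²))
k(-1393, -221) + d(877) = (-221 - 1393)/(1798 - 1393 - 221*(-1393)²) + 1188 = -1614/(1798 - 1393 - 221*1940449) + 1188 = -1614/(1798 - 1393 - 428839229) + 1188 = -1614/(-428838824) + 1188 = -1/428838824*(-1614) + 1188 = 807/214419412 + 1188 = 254730262263/214419412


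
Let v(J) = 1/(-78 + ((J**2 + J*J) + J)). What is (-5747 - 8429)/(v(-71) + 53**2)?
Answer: -70405104/13950899 ≈ -5.0466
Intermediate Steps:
v(J) = 1/(-78 + J + 2*J**2) (v(J) = 1/(-78 + ((J**2 + J**2) + J)) = 1/(-78 + (2*J**2 + J)) = 1/(-78 + (J + 2*J**2)) = 1/(-78 + J + 2*J**2))
(-5747 - 8429)/(v(-71) + 53**2) = (-5747 - 8429)/(1/(-78 - 71 + 2*(-71)**2) + 53**2) = -14176/(1/(-78 - 71 + 2*5041) + 2809) = -14176/(1/(-78 - 71 + 10082) + 2809) = -14176/(1/9933 + 2809) = -14176/27901798/9933 = -14176*9933/27901798 = -70405104/13950899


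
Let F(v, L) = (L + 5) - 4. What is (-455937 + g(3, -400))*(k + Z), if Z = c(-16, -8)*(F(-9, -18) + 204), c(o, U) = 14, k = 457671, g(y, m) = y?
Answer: -209861404926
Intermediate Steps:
F(v, L) = 1 + L (F(v, L) = (5 + L) - 4 = 1 + L)
Z = 2618 (Z = 14*((1 - 18) + 204) = 14*(-17 + 204) = 14*187 = 2618)
(-455937 + g(3, -400))*(k + Z) = (-455937 + 3)*(457671 + 2618) = -455934*460289 = -209861404926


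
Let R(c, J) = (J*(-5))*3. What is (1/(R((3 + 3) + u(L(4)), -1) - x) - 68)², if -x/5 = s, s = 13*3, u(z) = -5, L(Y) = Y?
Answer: 203889841/44100 ≈ 4623.4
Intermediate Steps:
s = 39
R(c, J) = -15*J (R(c, J) = -5*J*3 = -15*J)
x = -195 (x = -5*39 = -195)
(1/(R((3 + 3) + u(L(4)), -1) - x) - 68)² = (1/(-15*(-1) - 1*(-195)) - 68)² = (1/(15 + 195) - 68)² = (1/210 - 68)² = (-14279/210)² = 203889841/44100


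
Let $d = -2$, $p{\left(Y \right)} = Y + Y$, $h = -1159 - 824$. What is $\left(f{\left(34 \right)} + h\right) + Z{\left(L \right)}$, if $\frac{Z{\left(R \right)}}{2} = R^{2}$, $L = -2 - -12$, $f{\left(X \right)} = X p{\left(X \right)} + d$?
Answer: $527$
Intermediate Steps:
$h = -1983$ ($h = -1159 - 824 = -1983$)
$p{\left(Y \right)} = 2 Y$
$f{\left(X \right)} = -2 + 2 X^{2}$ ($f{\left(X \right)} = X 2 X - 2 = 2 X^{2} - 2 = -2 + 2 X^{2}$)
$L = 10$ ($L = -2 + 12 = 10$)
$Z{\left(R \right)} = 2 R^{2}$
$\left(f{\left(34 \right)} + h\right) + Z{\left(L \right)} = \left(\left(-2 + 2 \cdot 34^{2}\right) - 1983\right) + 2 \cdot 10^{2} = \left(\left(-2 + 2 \cdot 1156\right) - 1983\right) + 2 \cdot 100 = \left(\left(-2 + 2312\right) - 1983\right) + 200 = \left(2310 - 1983\right) + 200 = 327 + 200 = 527$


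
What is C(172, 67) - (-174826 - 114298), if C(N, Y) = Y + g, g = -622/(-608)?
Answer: 87914375/304 ≈ 2.8919e+5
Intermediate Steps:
g = 311/304 (g = -622*(-1/608) = 311/304 ≈ 1.0230)
C(N, Y) = 311/304 + Y (C(N, Y) = Y + 311/304 = 311/304 + Y)
C(172, 67) - (-174826 - 114298) = (311/304 + 67) - (-174826 - 114298) = 20679/304 - 1*(-289124) = 20679/304 + 289124 = 87914375/304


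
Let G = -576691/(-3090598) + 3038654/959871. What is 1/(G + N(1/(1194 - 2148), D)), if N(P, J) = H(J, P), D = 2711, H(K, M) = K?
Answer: 2966575392858/8052330696979991 ≈ 0.00036841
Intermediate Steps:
N(P, J) = J
G = 9944806941953/2966575392858 (G = -576691*(-1/3090598) + 3038654*(1/959871) = 576691/3090598 + 3038654/959871 = 9944806941953/2966575392858 ≈ 3.3523)
1/(G + N(1/(1194 - 2148), D)) = 1/(9944806941953/2966575392858 + 2711) = 1/(8052330696979991/2966575392858) = 2966575392858/8052330696979991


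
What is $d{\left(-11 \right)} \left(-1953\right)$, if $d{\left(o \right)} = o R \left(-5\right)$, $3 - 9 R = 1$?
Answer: $-23870$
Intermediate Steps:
$R = \frac{2}{9}$ ($R = \frac{1}{3} - \frac{1}{9} = \frac{2}{9} \approx 0.22222$)
$d{\left(o \right)} = - \frac{10 o}{9}$ ($d{\left(o \right)} = o \frac{2}{9} \left(-5\right) = \frac{2 o}{9} \left(-5\right) = - \frac{10 o}{9}$)
$d{\left(-11 \right)} \left(-1953\right) = \left(- \frac{10}{9}\right) \left(-11\right) \left(-1953\right) = \frac{110}{9} \left(-1953\right) = -23870$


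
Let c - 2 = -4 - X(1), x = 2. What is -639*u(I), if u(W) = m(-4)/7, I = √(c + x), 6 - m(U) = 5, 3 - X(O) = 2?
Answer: -639/7 ≈ -91.286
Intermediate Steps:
X(O) = 1 (X(O) = 3 - 1*2 = 3 - 2 = 1)
m(U) = 1 (m(U) = 6 - 1*5 = 6 - 5 = 1)
c = -3 (c = 2 + (-4 - 1*1) = 2 + (-4 - 1) = 2 - 5 = -3)
I
u(W) = ⅐ (u(W) = 1/7 = 1*(⅐) = ⅐)
-639*u(I) = -639*⅐ = -639/7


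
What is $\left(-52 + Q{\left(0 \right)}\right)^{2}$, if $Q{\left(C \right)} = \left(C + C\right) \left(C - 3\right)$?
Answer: $2704$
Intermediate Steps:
$Q{\left(C \right)} = 2 C \left(-3 + C\right)$
$\left(-52 + Q{\left(0 \right)}\right)^{2} = \left(-52 + 2 \cdot 0 \left(-3 + 0\right)\right)^{2} = \left(-52 + 2 \cdot 0 \left(-3\right)\right)^{2} = \left(-52 + 0\right)^{2} = \left(-52\right)^{2} = 2704$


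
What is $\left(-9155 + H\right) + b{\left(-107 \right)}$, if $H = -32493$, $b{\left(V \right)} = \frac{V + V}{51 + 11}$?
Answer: $- \frac{1291195}{31} \approx -41651.0$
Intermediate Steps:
$b{\left(V \right)} = \frac{V}{31}$ ($b{\left(V \right)} = \frac{2 V}{62} = 2 V \frac{1}{62} = \frac{V}{31}$)
$\left(-9155 + H\right) + b{\left(-107 \right)} = \left(-9155 - 32493\right) + \frac{1}{31} \left(-107\right) = -41648 - \frac{107}{31} = - \frac{1291195}{31}$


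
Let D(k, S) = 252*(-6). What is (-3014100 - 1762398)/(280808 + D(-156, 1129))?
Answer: -2388249/139648 ≈ -17.102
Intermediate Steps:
D(k, S) = -1512
(-3014100 - 1762398)/(280808 + D(-156, 1129)) = (-3014100 - 1762398)/(280808 - 1512) = -4776498/279296 = -4776498*1/279296 = -2388249/139648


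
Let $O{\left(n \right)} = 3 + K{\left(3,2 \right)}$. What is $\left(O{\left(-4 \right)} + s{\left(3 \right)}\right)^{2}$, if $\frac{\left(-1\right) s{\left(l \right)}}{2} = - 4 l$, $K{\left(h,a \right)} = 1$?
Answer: $784$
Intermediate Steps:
$s{\left(l \right)} = 8 l$ ($s{\left(l \right)} = - 2 \left(- 4 l\right) = 8 l$)
$O{\left(n \right)} = 4$ ($O{\left(n \right)} = 3 + 1 = 4$)
$\left(O{\left(-4 \right)} + s{\left(3 \right)}\right)^{2} = \left(4 + 8 \cdot 3\right)^{2} = \left(4 + 24\right)^{2} = 28^{2} = 784$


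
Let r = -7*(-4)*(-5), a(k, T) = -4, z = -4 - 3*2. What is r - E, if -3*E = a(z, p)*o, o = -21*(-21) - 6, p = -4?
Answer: -720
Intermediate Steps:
z = -10 (z = -4 - 6 = -10)
o = 435 (o = 441 - 6 = 435)
r = -140 (r = 28*(-5) = -140)
E = 580 (E = -(-4)*435/3 = -1/3*(-1740) = 580)
r - E = -140 - 1*580 = -140 - 580 = -720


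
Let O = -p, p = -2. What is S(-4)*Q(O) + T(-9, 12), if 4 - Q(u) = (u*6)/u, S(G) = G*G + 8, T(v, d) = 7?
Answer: -41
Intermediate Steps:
S(G) = 8 + G² (S(G) = G² + 8 = 8 + G²)
O = 2 (O = -1*(-2) = 2)
Q(u) = -2 (Q(u) = 4 - u*6/u = 4 - 6*u/u = 4 - 1*6 = 4 - 6 = -2)
S(-4)*Q(O) + T(-9, 12) = (8 + (-4)²)*(-2) + 7 = (8 + 16)*(-2) + 7 = 24*(-2) + 7 = -48 + 7 = -41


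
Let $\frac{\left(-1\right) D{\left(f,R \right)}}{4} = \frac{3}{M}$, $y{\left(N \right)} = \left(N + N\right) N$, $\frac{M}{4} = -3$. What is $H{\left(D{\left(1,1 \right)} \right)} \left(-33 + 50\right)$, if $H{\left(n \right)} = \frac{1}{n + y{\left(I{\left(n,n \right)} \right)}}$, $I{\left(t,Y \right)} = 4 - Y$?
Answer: $\frac{17}{19} \approx 0.89474$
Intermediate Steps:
$M = -12$ ($M = 4 \left(-3\right) = -12$)
$y{\left(N \right)} = 2 N^{2}$ ($y{\left(N \right)} = 2 N N = 2 N^{2}$)
$D{\left(f,R \right)} = 1$ ($D{\left(f,R \right)} = - 4 \frac{3}{-12} = - 4 \cdot 3 \left(- \frac{1}{12}\right) = \left(-4\right) \left(- \frac{1}{4}\right) = 1$)
$H{\left(n \right)} = \frac{1}{n + 2 \left(4 - n\right)^{2}}$
$H{\left(D{\left(1,1 \right)} \right)} \left(-33 + 50\right) = \frac{-33 + 50}{1 + 2 \left(-4 + 1\right)^{2}} = \frac{1}{1 + 2 \left(-3\right)^{2}} \cdot 17 = \frac{1}{1 + 2 \cdot 9} \cdot 17 = \frac{1}{1 + 18} \cdot 17 = \frac{1}{19} \cdot 17 = \frac{17}{19}$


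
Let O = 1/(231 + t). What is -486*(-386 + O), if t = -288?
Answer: 3564486/19 ≈ 1.8760e+5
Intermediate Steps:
O = -1/57 (O = 1/(231 - 288) = 1/(-57) = -1/57 ≈ -0.017544)
-486*(-386 + O) = -486*(-386 - 1/57) = -486*(-22003/57) = 3564486/19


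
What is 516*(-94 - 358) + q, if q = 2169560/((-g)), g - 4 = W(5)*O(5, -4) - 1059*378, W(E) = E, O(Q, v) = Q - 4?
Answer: -93358967416/400293 ≈ -2.3323e+5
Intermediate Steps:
O(Q, v) = -4 + Q
g = -400293 (g = 4 + (5*(-4 + 5) - 1059*378) = 4 + (5*1 - 400302) = 4 + (5 - 400302) = 4 - 400297 = -400293)
q = 2169560/400293 (q = 2169560/((-1*(-400293))) = 2169560/400293 ≈ 5.4199)
516*(-94 - 358) + q = 516*(-94 - 358) + 2169560/400293 = 516*(-452) + 2169560/400293 = -233232 + 2169560/400293 = -93358967416/400293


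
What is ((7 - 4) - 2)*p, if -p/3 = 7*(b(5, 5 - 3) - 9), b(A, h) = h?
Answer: 147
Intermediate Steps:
p = 147 (p = -21*((5 - 3) - 9) = -21*(2 - 9) = -21*(-7) = -3*(-49) = 147)
((7 - 4) - 2)*p = ((7 - 4) - 2)*147 = (3 - 2)*147 = 1*147 = 147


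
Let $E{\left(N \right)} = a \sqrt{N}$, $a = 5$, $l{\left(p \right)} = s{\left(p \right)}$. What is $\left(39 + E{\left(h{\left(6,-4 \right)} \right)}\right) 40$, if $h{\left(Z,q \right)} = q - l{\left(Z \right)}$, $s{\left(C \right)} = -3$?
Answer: $1560 + 200 i \approx 1560.0 + 200.0 i$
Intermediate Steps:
$l{\left(p \right)} = -3$
$h{\left(Z,q \right)} = 3 + q$ ($h{\left(Z,q \right)} = q - -3 = q + 3 = 3 + q$)
$E{\left(N \right)} = 5 \sqrt{N}$
$\left(39 + E{\left(h{\left(6,-4 \right)} \right)}\right) 40 = \left(39 + 5 \sqrt{3 - 4}\right) 40 = \left(39 + 5 \sqrt{-1}\right) 40 = \left(39 + 5 i\right) 40 = 1560 + 200 i$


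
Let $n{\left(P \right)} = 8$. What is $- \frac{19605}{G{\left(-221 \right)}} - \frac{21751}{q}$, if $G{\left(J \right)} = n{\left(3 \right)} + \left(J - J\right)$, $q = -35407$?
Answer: $- \frac{693980227}{283256} \approx -2450.0$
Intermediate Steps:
$G{\left(J \right)} = 8$ ($G{\left(J \right)} = 8 + \left(J - J\right) = 8 + 0 = 8$)
$- \frac{19605}{G{\left(-221 \right)}} - \frac{21751}{q} = - \frac{19605}{8} - \frac{21751}{-35407} = \left(-19605\right) \frac{1}{8} - - \frac{21751}{35407} = - \frac{19605}{8} + \frac{21751}{35407} = - \frac{693980227}{283256}$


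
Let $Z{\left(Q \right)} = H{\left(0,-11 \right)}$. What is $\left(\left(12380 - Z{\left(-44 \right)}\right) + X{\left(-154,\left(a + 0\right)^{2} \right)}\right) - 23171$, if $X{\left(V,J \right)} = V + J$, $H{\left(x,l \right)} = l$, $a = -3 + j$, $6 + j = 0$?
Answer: $-10853$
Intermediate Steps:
$j = -6$ ($j = -6 + 0 = -6$)
$a = -9$ ($a = -3 - 6 = -9$)
$Z{\left(Q \right)} = -11$
$X{\left(V,J \right)} = J + V$
$\left(\left(12380 - Z{\left(-44 \right)}\right) + X{\left(-154,\left(a + 0\right)^{2} \right)}\right) - 23171 = \left(\left(12380 - -11\right) - \left(154 - \left(-9 + 0\right)^{2}\right)\right) - 23171 = \left(\left(12380 + 11\right) - \left(154 - \left(-9\right)^{2}\right)\right) - 23171 = \left(12391 + \left(81 - 154\right)\right) - 23171 = \left(12391 - 73\right) - 23171 = 12318 - 23171 = -10853$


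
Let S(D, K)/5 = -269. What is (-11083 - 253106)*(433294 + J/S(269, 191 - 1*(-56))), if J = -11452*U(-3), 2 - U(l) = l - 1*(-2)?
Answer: -153973255498554/1345 ≈ -1.1448e+11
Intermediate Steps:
S(D, K) = -1345 (S(D, K) = 5*(-269) = -1345)
U(l) = -l (U(l) = 2 - (l - 1*(-2)) = 2 - (l + 2) = 2 - (2 + l) = 2 + (-2 - l) = -l)
J = -34356 (J = -(-11452)*(-3) = -11452*3 = -34356)
(-11083 - 253106)*(433294 + J/S(269, 191 - 1*(-56))) = (-11083 - 253106)*(433294 - 34356/(-1345)) = -264189*(433294 - 34356*(-1/1345)) = -264189*(433294 + 34356/1345) = -264189*582814786/1345 = -153973255498554/1345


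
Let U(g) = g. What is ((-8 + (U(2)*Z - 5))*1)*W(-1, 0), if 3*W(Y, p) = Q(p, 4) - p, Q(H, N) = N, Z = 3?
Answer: -28/3 ≈ -9.3333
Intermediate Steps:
W(Y, p) = 4/3 - p/3 (W(Y, p) = (4 - p)/3 = 4/3 - p/3)
((-8 + (U(2)*Z - 5))*1)*W(-1, 0) = ((-8 + (2*3 - 5))*1)*(4/3 - ⅓*0) = ((-8 + (6 - 5))*1)*(4/3 + 0) = ((-8 + 1)*1)*(4/3) = -7*1*(4/3) = -7*4/3 = -28/3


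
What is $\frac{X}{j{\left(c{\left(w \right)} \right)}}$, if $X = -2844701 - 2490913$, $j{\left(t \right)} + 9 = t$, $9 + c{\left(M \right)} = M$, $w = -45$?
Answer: $\frac{592846}{7} \approx 84692.0$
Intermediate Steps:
$c{\left(M \right)} = -9 + M$
$j{\left(t \right)} = -9 + t$
$X = -5335614$
$\frac{X}{j{\left(c{\left(w \right)} \right)}} = - \frac{5335614}{-9 - 54} = - \frac{5335614}{-63} = \left(-5335614\right) \left(- \frac{1}{63}\right) = \frac{592846}{7}$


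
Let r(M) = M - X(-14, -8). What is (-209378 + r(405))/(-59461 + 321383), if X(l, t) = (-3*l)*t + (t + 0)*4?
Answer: -208605/261922 ≈ -0.79644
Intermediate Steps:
X(l, t) = 4*t - 3*l*t (X(l, t) = -3*l*t + t*4 = -3*l*t + 4*t = 4*t - 3*l*t)
r(M) = 368 + M (r(M) = M - (-8)*(4 - 3*(-14)) = M - (-8)*(4 + 42) = M - (-8)*46 = M - 1*(-368) = M + 368 = 368 + M)
(-209378 + r(405))/(-59461 + 321383) = (-209378 + (368 + 405))/(-59461 + 321383) = (-209378 + 773)/261922 = -208605*1/261922 = -208605/261922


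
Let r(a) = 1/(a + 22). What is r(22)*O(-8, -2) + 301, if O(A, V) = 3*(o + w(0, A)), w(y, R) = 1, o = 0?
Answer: 13247/44 ≈ 301.07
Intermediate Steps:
O(A, V) = 3 (O(A, V) = 3*(0 + 1) = 3*1 = 3)
r(a) = 1/(22 + a)
r(22)*O(-8, -2) + 301 = 3/(22 + 22) + 301 = 3/44 + 301 = 13247/44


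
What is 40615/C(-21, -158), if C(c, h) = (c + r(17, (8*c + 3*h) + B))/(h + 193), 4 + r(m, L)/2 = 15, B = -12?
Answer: 1421525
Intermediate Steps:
r(m, L) = 22 (r(m, L) = -8 + 2*15 = -8 + 30 = 22)
C(c, h) = (22 + c)/(193 + h) (C(c, h) = (c + 22)/(h + 193) = (22 + c)/(193 + h))
40615/C(-21, -158) = 40615/(((22 - 21)/(193 - 158))) = 40615/((1/35)) = 40615/(((1/35)*1)) = 40615/(1/35) = 40615*35 = 1421525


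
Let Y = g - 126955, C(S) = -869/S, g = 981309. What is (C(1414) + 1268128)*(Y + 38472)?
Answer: 800477490424799/707 ≈ 1.1322e+12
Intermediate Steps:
Y = 854354 (Y = 981309 - 126955 = 854354)
(C(1414) + 1268128)*(Y + 38472) = (-869/1414 + 1268128)*(854354 + 38472) = (-869*1/1414 + 1268128)*892826 = (-869/1414 + 1268128)*892826 = (1793132123/1414)*892826 = 800477490424799/707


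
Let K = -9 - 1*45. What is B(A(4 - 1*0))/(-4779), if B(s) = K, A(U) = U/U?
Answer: 2/177 ≈ 0.011299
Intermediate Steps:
A(U) = 1
K = -54 (K = -9 - 45 = -54)
B(s) = -54
B(A(4 - 1*0))/(-4779) = -54/(-4779) = -54*(-1/4779) = 2/177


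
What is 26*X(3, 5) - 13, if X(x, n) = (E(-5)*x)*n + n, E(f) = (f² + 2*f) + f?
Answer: 4017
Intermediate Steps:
E(f) = f² + 3*f
X(x, n) = n + 10*n*x (X(x, n) = ((-5*(3 - 5))*x)*n + n = ((-5*(-2))*x)*n + n = (10*x)*n + n = 10*n*x + n = n + 10*n*x)
26*X(3, 5) - 13 = 26*(5*(1 + 10*3)) - 13 = 26*(5*(1 + 30)) - 13 = 26*(5*31) - 13 = 26*155 - 13 = 4030 - 13 = 4017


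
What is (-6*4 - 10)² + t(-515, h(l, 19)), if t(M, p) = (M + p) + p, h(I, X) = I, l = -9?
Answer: 623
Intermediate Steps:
t(M, p) = M + 2*p
(-6*4 - 10)² + t(-515, h(l, 19)) = (-6*4 - 10)² + (-515 + 2*(-9)) = (-24 - 10)² + (-515 - 18) = (-34)² - 533 = 1156 - 533 = 623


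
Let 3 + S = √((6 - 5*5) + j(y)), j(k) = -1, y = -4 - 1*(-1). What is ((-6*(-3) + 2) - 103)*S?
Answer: 249 - 166*I*√5 ≈ 249.0 - 371.19*I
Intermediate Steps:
y = -3 (y = -4 + 1 = -3)
S = -3 + 2*I*√5 (S = -3 + √((6 - 5*5) - 1) = -3 + √((6 - 25) - 1) = -3 + √(-19 - 1) = -3 + √(-20) = -3 + 2*I*√5 ≈ -3.0 + 4.4721*I)
((-6*(-3) + 2) - 103)*S = ((-6*(-3) + 2) - 103)*(-3 + 2*I*√5) = ((18 + 2) - 103)*(-3 + 2*I*√5) = (20 - 103)*(-3 + 2*I*√5) = -83*(-3 + 2*I*√5) = 249 - 166*I*√5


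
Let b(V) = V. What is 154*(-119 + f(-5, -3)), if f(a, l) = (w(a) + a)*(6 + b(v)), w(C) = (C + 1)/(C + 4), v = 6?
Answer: -20174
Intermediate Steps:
w(C) = (1 + C)/(4 + C)
f(a, l) = 12*a + 12*(1 + a)/(4 + a) (f(a, l) = ((1 + a)/(4 + a) + a)*(6 + 6) = (a + (1 + a)/(4 + a))*12 = 12*a + 12*(1 + a)/(4 + a))
154*(-119 + f(-5, -3)) = 154*(-119 + 12*(1 + (-5)² + 5*(-5))/(4 - 5)) = 154*(-119 + 12*(1 + 25 - 25)/(-1)) = 154*(-119 + 12*(-1)*1) = 154*(-119 - 12) = 154*(-131) = -20174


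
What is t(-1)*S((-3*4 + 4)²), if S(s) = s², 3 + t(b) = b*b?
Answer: -8192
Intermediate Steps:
t(b) = -3 + b² (t(b) = -3 + b*b = -3 + b²)
t(-1)*S((-3*4 + 4)²) = (-3 + (-1)²)*((-3*4 + 4)²)² = (-3 + 1)*((-12 + 4)²)² = -2*((-8)²)² = -2*64² = -2*4096 = -8192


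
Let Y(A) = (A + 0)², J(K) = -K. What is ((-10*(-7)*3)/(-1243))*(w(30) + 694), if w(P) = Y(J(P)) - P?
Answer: -328440/1243 ≈ -264.23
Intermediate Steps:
Y(A) = A²
w(P) = P² - P (w(P) = (-P)² - P = P² - P)
((-10*(-7)*3)/(-1243))*(w(30) + 694) = ((-10*(-7)*3)/(-1243))*(30*(-1 + 30) + 694) = ((70*3)*(-1/1243))*(30*29 + 694) = (210*(-1/1243))*(870 + 694) = -210/1243*1564 = -328440/1243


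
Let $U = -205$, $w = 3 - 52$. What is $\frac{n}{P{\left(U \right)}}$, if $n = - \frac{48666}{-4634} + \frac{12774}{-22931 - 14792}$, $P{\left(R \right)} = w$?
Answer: $- \frac{126902343}{611829337} \approx -0.20741$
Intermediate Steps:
$w = -49$ ($w = 3 - 52 = -49$)
$P{\left(R \right)} = -49$
$n = \frac{126902343}{12486313}$ ($n = \left(-48666\right) \left(- \frac{1}{4634}\right) + \frac{12774}{-37723} = \frac{24333}{2317} + 12774 \left(- \frac{1}{37723}\right) = \frac{24333}{2317} - \frac{12774}{37723} = \frac{126902343}{12486313} \approx 10.163$)
$\frac{n}{P{\left(U \right)}} = \frac{126902343}{12486313 \left(-49\right)} = \frac{126902343}{12486313} \left(- \frac{1}{49}\right) = - \frac{126902343}{611829337}$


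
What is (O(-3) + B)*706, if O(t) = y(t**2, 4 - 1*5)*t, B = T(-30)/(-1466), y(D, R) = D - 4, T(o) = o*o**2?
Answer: 1768530/733 ≈ 2412.7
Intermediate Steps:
T(o) = o**3
y(D, R) = -4 + D
B = 13500/733 (B = (-30)**3/(-1466) = -27000*(-1/1466) = 13500/733 ≈ 18.417)
O(t) = t*(-4 + t**2) (O(t) = (-4 + t**2)*t = t*(-4 + t**2))
(O(-3) + B)*706 = (-3*(-4 + (-3)**2) + 13500/733)*706 = (-3*(-4 + 9) + 13500/733)*706 = (-3*5 + 13500/733)*706 = (-15 + 13500/733)*706 = (2505/733)*706 = 1768530/733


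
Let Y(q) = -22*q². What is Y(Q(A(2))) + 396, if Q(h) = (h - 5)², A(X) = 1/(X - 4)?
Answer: -157883/8 ≈ -19735.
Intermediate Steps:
A(X) = 1/(-4 + X)
Q(h) = (-5 + h)²
Y(Q(A(2))) + 396 = -22*(-5 + 1/(-4 + 2))⁴ + 396 = -22*(-5 + 1/(-2))⁴ + 396 = -22*(-5 - ½)⁴ + 396 = -22*((-11/2)²)² + 396 = -22*(121/4)² + 396 = -22*14641/16 + 396 = -161051/8 + 396 = -157883/8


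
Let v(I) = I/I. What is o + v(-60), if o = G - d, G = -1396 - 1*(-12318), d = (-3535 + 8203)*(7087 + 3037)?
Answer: -47247909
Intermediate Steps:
d = 47258832 (d = 4668*10124 = 47258832)
v(I) = 1
G = 10922 (G = -1396 + 12318 = 10922)
o = -47247910 (o = 10922 - 1*47258832 = 10922 - 47258832 = -47247910)
o + v(-60) = -47247910 + 1 = -47247909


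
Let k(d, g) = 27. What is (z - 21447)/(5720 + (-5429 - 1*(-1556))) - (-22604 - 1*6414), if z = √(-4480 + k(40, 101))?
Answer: 53574799/1847 + I*√4453/1847 ≈ 29006.0 + 0.036129*I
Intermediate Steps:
z = I*√4453 (z = √(-4480 + 27) = √(-4453) = I*√4453 ≈ 66.731*I)
(z - 21447)/(5720 + (-5429 - 1*(-1556))) - (-22604 - 1*6414) = (I*√4453 - 21447)/(5720 + (-5429 - 1*(-1556))) - (-22604 - 1*6414) = (-21447 + I*√4453)/(5720 + (-5429 + 1556)) - (-22604 - 6414) = (-21447 + I*√4453)/(5720 - 3873) - 1*(-29018) = (-21447 + I*√4453)/1847 + 29018 = (-21447 + I*√4453)*(1/1847) + 29018 = (-21447/1847 + I*√4453/1847) + 29018 = 53574799/1847 + I*√4453/1847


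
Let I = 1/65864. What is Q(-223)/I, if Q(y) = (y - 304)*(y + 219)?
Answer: 138841312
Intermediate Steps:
I = 1/65864 ≈ 1.5183e-5
Q(y) = (-304 + y)*(219 + y)
Q(-223)/I = (-66576 + (-223)**2 - 85*(-223))/(1/65864) = (-66576 + 49729 + 18955)*65864 = 2108*65864 = 138841312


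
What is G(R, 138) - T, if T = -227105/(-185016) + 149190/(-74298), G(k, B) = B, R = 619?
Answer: 317953513289/2291053128 ≈ 138.78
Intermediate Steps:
T = -1788181625/2291053128 (T = -227105*(-1/185016) + 149190*(-1/74298) = 227105/185016 - 24865/12383 = -1788181625/2291053128 ≈ -0.78051)
G(R, 138) - T = 138 - 1*(-1788181625/2291053128) = 138 + 1788181625/2291053128 = 317953513289/2291053128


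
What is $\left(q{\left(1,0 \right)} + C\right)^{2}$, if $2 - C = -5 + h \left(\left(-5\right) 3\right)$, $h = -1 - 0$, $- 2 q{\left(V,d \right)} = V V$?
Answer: $\frac{289}{4} \approx 72.25$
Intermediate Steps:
$q{\left(V,d \right)} = - \frac{V^{2}}{2}$ ($q{\left(V,d \right)} = - \frac{V V}{2} = - \frac{V^{2}}{2}$)
$h = -1$ ($h = -1 + 0 = -1$)
$C = -8$ ($C = 2 - \left(-5 - \left(-5\right) 3\right) = 2 - \left(-5 - -15\right) = 2 - \left(-5 + 15\right) = 2 - 10 = -8$)
$\left(q{\left(1,0 \right)} + C\right)^{2} = \left(- \frac{1^{2}}{2} - 8\right)^{2} = \left(\left(- \frac{1}{2}\right) 1 - 8\right)^{2} = \left(- \frac{1}{2} - 8\right)^{2} = \left(- \frac{17}{2}\right)^{2} = \frac{289}{4}$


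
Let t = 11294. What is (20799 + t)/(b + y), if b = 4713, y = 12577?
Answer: 32093/17290 ≈ 1.8562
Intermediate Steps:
(20799 + t)/(b + y) = (20799 + 11294)/(4713 + 12577) = 32093/17290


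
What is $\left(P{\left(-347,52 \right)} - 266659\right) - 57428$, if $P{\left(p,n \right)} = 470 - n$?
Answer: $-323669$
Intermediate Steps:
$\left(P{\left(-347,52 \right)} - 266659\right) - 57428 = \left(\left(470 - 52\right) - 266659\right) - 57428 = \left(418 - 266659\right) - 57428 = -266241 - 57428 = -323669$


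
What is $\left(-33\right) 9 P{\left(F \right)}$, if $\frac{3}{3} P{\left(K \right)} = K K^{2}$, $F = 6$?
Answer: $-64152$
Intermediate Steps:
$P{\left(K \right)} = K^{3}$ ($P{\left(K \right)} = K K^{2} = K^{3}$)
$\left(-33\right) 9 P{\left(F \right)} = \left(-33\right) 9 \cdot 6^{3} = \left(-297\right) 216 = -64152$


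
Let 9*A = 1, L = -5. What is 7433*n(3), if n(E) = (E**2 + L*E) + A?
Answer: -393949/9 ≈ -43772.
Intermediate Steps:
A = 1/9 (A = (1/9)*1 = 1/9 ≈ 0.11111)
n(E) = 1/9 + E**2 - 5*E (n(E) = (E**2 - 5*E) + 1/9 = 1/9 + E**2 - 5*E)
7433*n(3) = 7433*(1/9 + 3**2 - 5*3) = 7433*(1/9 + 9 - 15) = 7433*(-53/9) = -393949/9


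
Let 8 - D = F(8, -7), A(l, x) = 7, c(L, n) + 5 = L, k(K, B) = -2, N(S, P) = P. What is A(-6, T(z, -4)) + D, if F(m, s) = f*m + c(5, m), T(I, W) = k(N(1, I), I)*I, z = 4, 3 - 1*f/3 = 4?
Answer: 39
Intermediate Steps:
f = -3 (f = 9 - 3*4 = 9 - 12 = -3)
T(I, W) = -2*I
c(L, n) = -5 + L
F(m, s) = -3*m (F(m, s) = -3*m + (-5 + 5) = -3*m + 0 = -3*m)
D = 32 (D = 8 - (-3)*8 = 8 - 1*(-24) = 8 + 24 = 32)
A(-6, T(z, -4)) + D = 7 + 32 = 39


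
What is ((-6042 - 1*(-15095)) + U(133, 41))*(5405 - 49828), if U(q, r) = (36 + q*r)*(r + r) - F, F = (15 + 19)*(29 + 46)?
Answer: -20283586223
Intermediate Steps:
F = 2550 (F = 34*75 = 2550)
U(q, r) = -2550 + 2*r*(36 + q*r) (U(q, r) = (36 + q*r)*(r + r) - 1*2550 = (36 + q*r)*(2*r) - 2550 = 2*r*(36 + q*r) - 2550 = -2550 + 2*r*(36 + q*r))
((-6042 - 1*(-15095)) + U(133, 41))*(5405 - 49828) = ((-6042 - 1*(-15095)) + (-2550 + 72*41 + 2*133*41**2))*(5405 - 49828) = ((-6042 + 15095) + (-2550 + 2952 + 2*133*1681))*(-44423) = (9053 + (-2550 + 2952 + 447146))*(-44423) = (9053 + 447548)*(-44423) = 456601*(-44423) = -20283586223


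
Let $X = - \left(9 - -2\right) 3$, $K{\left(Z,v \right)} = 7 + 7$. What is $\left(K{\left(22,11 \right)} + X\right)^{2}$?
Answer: $361$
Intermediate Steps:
$K{\left(Z,v \right)} = 14$
$X = -33$ ($X = - \left(9 + 2\right) 3 = - 11 \cdot 3 = \left(-1\right) 33 = -33$)
$\left(K{\left(22,11 \right)} + X\right)^{2} = \left(14 - 33\right)^{2} = \left(-19\right)^{2} = 361$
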